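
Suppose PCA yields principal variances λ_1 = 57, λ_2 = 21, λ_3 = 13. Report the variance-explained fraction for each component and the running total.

Step 1 — total variance = trace(Sigma) = Σ λ_i = 57 + 21 + 13 = 91.

Step 2 — fraction explained by component i = λ_i / Σ λ:
  PC1: 57/91 = 0.6264
  PC2: 21/91 = 0.2308
  PC3: 13/91 = 0.1429

Step 3 — cumulative fraction after k components = (λ_1 + ... + λ_k) / Σ λ:
  k = 1: 57/91 = 0.6264
  k = 2: (57 + 21)/91 = 78/91 = 0.8571
  k = 3: (57 + 21 + 13)/91 = 91/91 = 1

Summary (fraction, with percent):

explained: PC1 0.6264 (62.64%), PC2 0.2308 (23.08%), PC3 0.1429 (14.29%);  cumulative: 0.6264, 0.8571, 1


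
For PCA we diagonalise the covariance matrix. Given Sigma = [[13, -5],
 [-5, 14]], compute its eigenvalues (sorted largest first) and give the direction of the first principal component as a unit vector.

Step 1 — characteristic polynomial of 2×2 Sigma:
  det(Sigma - λI) = λ² - trace · λ + det = 0.
  trace = 13 + 14 = 27, det = 13·14 - (-5)² = 157.
Step 2 — discriminant:
  Δ = trace² - 4·det = 729 - 628 = 101.
Step 3 — eigenvalues:
  λ = (trace ± √Δ)/2 = (27 ± 10.0499)/2,
  λ_1 = 18.5249,  λ_2 = 8.4751.

Step 4 — unit eigenvector for λ_1: solve (Sigma - λ_1 I)v = 0. First row:
  (13 - 18.5249)·v_x + (-5)·v_y = 0, i.e. (-5.5249)·v_x + (-5)·v_y = 0,
  so v ∝ (b, λ_1 - a) = (-5, 5.5249); multiply by -1 so the first entry is positive: u = (5, -5.5249).
  ||u|| = √((5)² + (-5.5249)²) = √(55.5249) ≈ 7.4515,
  v_1 = u/||u|| ≈ (0.671, -0.7415) (||v_1|| = 1).

λ_1 = 18.5249,  λ_2 = 8.4751;  v_1 ≈ (0.671, -0.7415)


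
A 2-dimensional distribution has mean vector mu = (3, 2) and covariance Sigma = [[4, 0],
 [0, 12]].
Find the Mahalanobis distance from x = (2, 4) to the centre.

Step 1 — centre the observation: (x - mu) = (-1, 2).

Step 2 — invert Sigma. det(Sigma) = 4·12 - (0)² = 48.
  Sigma^{-1} = (1/det) · [[d, -b], [-b, a]] = [[0.25, 0],
 [0, 0.0833]].

Step 3 — form the quadratic (x - mu)^T · Sigma^{-1} · (x - mu):
  Sigma^{-1} · (x - mu) = (-0.25, 0.1667).
  (x - mu)^T · [Sigma^{-1} · (x - mu)] = (-1)·(-0.25) + (2)·(0.1667) = 0.5833.

Step 4 — take square root: d = √(0.5833) ≈ 0.7638.

d(x, mu) = √(0.5833) ≈ 0.7638


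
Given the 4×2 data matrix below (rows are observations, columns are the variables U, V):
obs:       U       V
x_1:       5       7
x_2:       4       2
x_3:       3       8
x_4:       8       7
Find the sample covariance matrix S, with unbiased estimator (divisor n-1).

Step 1 — column means:
  mean(U) = (5 + 4 + 3 + 8) / 4 = 20/4 = 5
  mean(V) = (7 + 2 + 8 + 7) / 4 = 24/4 = 6

Step 2 — sample covariance S[i,j] = (1/(n-1)) · Σ_k (x_{k,i} - mean_i) · (x_{k,j} - mean_j), with n-1 = 3.
  S[U,U] = ((0)·(0) + (-1)·(-1) + (-2)·(-2) + (3)·(3)) / 3 = 14/3 = 4.6667
  S[U,V] = ((0)·(1) + (-1)·(-4) + (-2)·(2) + (3)·(1)) / 3 = 3/3 = 1
  S[V,V] = ((1)·(1) + (-4)·(-4) + (2)·(2) + (1)·(1)) / 3 = 22/3 = 7.3333

S is symmetric (S[j,i] = S[i,j]). Assembling:

S = [[4.6667, 1],
 [1, 7.3333]]


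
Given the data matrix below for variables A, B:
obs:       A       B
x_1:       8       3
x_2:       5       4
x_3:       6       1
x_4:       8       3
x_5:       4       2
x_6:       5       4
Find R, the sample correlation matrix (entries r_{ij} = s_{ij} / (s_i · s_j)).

Step 1 — column means:
  mean(A) = (8 + 5 + 6 + 8 + 4 + 5) / 6 = 36/6 = 6
  mean(B) = (3 + 4 + 1 + 3 + 2 + 4) / 6 = 17/6 = 2.8333

Step 2 — sample variances and covariances s[i,j] = (1/(n-1)) · Σ_k (x_{k,i} - mean_i) · (x_{k,j} - mean_j), with n-1 = 5:
  s[A,A] = ((2)·(2) + (-1)·(-1) + (0)·(0) + (2)·(2) + (-2)·(-2) + (-1)·(-1)) / 5 = 14/5 = 2.8
  s[A,B] = ((2)·(0.1667) + (-1)·(1.1667) + (0)·(-1.8333) + (2)·(0.1667) + (-2)·(-0.8333) + (-1)·(1.1667)) / 5 = 0/5 = 0
  s[B,B] = ((0.1667)·(0.1667) + (1.1667)·(1.1667) + (-1.8333)·(-1.8333) + (0.1667)·(0.1667) + (-0.8333)·(-0.8333) + (1.1667)·(1.1667)) / 5 = 6.8333/5 = 1.3667
  Sample standard deviations s_i = √(s[i,i]):
  s(A) = √(2.8) = 1.6733
  s(B) = √(1.3667) = 1.169

Step 3 — r_{ij} = s_{ij} / (s_i · s_j):
  r[A,A] = 1 (diagonal).
  r[A,B] = 0 / (1.6733 · 1.169) = 0 / 1.9562 = 0
  r[B,B] = 1 (diagonal).

R is symmetric with unit diagonal. Assembling:

R = [[1, 0],
 [0, 1]]


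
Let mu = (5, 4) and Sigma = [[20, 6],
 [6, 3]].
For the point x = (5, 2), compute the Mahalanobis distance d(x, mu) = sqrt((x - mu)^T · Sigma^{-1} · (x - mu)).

Step 1 — centre the observation: (x - mu) = (0, -2).

Step 2 — invert Sigma. det(Sigma) = 20·3 - (6)² = 24.
  Sigma^{-1} = (1/det) · [[d, -b], [-b, a]] = [[0.125, -0.25],
 [-0.25, 0.8333]].

Step 3 — form the quadratic (x - mu)^T · Sigma^{-1} · (x - mu):
  Sigma^{-1} · (x - mu) = (0.5, -1.6667).
  (x - mu)^T · [Sigma^{-1} · (x - mu)] = (0)·(0.5) + (-2)·(-1.6667) = 3.3333.

Step 4 — take square root: d = √(3.3333) ≈ 1.8257.

d(x, mu) = √(3.3333) ≈ 1.8257


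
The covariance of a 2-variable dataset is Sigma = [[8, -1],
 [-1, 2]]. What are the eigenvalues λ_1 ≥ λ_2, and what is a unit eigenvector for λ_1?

Step 1 — characteristic polynomial of 2×2 Sigma:
  det(Sigma - λI) = λ² - trace · λ + det = 0.
  trace = 8 + 2 = 10, det = 8·2 - (-1)² = 15.
Step 2 — discriminant:
  Δ = trace² - 4·det = 100 - 60 = 40.
Step 3 — eigenvalues:
  λ = (trace ± √Δ)/2 = (10 ± 6.3246)/2,
  λ_1 = 8.1623,  λ_2 = 1.8377.

Step 4 — unit eigenvector for λ_1: solve (Sigma - λ_1 I)v = 0. First row:
  (8 - 8.1623)·v_x + (-1)·v_y = 0, i.e. (-0.1623)·v_x + (-1)·v_y = 0,
  so v ∝ (b, λ_1 - a) = (-1, 0.1623); multiply by -1 so the first entry is positive: u = (1, -0.1623).
  ||u|| = √((1)² + (-0.1623)²) = √(1.0263) ≈ 1.0131,
  v_1 = u/||u|| ≈ (0.9871, -0.1602) (||v_1|| = 1).

λ_1 = 8.1623,  λ_2 = 1.8377;  v_1 ≈ (0.9871, -0.1602)


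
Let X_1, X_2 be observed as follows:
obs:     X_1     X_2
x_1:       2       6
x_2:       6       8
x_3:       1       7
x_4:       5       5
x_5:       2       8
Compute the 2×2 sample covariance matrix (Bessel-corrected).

Step 1 — column means:
  mean(X_1) = (2 + 6 + 1 + 5 + 2) / 5 = 16/5 = 3.2
  mean(X_2) = (6 + 8 + 7 + 5 + 8) / 5 = 34/5 = 6.8

Step 2 — sample covariance S[i,j] = (1/(n-1)) · Σ_k (x_{k,i} - mean_i) · (x_{k,j} - mean_j), with n-1 = 4.
  S[X_1,X_1] = ((-1.2)·(-1.2) + (2.8)·(2.8) + (-2.2)·(-2.2) + (1.8)·(1.8) + (-1.2)·(-1.2)) / 4 = 18.8/4 = 4.7
  S[X_1,X_2] = ((-1.2)·(-0.8) + (2.8)·(1.2) + (-2.2)·(0.2) + (1.8)·(-1.8) + (-1.2)·(1.2)) / 4 = -0.8/4 = -0.2
  S[X_2,X_2] = ((-0.8)·(-0.8) + (1.2)·(1.2) + (0.2)·(0.2) + (-1.8)·(-1.8) + (1.2)·(1.2)) / 4 = 6.8/4 = 1.7

S is symmetric (S[j,i] = S[i,j]). Assembling:

S = [[4.7, -0.2],
 [-0.2, 1.7]]


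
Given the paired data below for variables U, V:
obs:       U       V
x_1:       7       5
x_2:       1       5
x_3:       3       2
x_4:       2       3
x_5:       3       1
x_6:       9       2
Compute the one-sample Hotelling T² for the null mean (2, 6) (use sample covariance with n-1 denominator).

Step 1 — sample mean vector:
  mean(U) = (7 + 1 + 3 + 2 + 3 + 9) / 6 = 25/6 = 4.1667
  mean(V) = (5 + 5 + 2 + 3 + 1 + 2) / 6 = 18/6 = 3
  x̄ = (4.1667, 3),  deviation x̄ - mu_0 = (4.1667, 3) - (2, 6) = (2.1667, -3).

Step 2 — sample covariance matrix, S[i,j] = (1/(n-1)) · Σ_k (x_{k,i} - mean_i) · (x_{k,j} - mean_j), divisor n-1 = 5:
  S[U,U] = ((2.8333)·(2.8333) + (-3.1667)·(-3.1667) + (-1.1667)·(-1.1667) + (-2.1667)·(-2.1667) + (-1.1667)·(-1.1667) + (4.8333)·(4.8333)) / 5 = 48.8333/5 = 9.7667
  S[U,V] = ((2.8333)·(2) + (-3.1667)·(2) + (-1.1667)·(-1) + (-2.1667)·(0) + (-1.1667)·(-2) + (4.8333)·(-1)) / 5 = -2/5 = -0.4
  S[V,V] = ((2)·(2) + (2)·(2) + (-1)·(-1) + (0)·(0) + (-2)·(-2) + (-1)·(-1)) / 5 = 14/5 = 2.8
  S = [[9.7667, -0.4],
 [-0.4, 2.8]].

Step 3 — invert S. det(S) = 9.7667·2.8 - (-0.4)² = 27.1867.
  S^{-1} = (1/det) · [[d, -b], [-b, a]] = [[0.103, 0.0147],
 [0.0147, 0.3592]].

Step 4 — quadratic form (x̄ - mu_0)^T · S^{-1} · (x̄ - mu_0):
  S^{-1} · (x̄ - mu_0) = (0.179, -1.0459),
  (x̄ - mu_0)^T · [...] = (2.1667)·(0.179) + (-3)·(-1.0459) = 3.5254.

Step 5 — scale by n: T² = 6 · 3.5254 = 21.1525.

T² ≈ 21.1525


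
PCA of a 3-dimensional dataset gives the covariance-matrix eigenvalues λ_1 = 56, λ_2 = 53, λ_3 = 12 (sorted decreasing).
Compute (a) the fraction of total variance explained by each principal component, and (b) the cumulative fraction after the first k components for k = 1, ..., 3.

Step 1 — total variance = trace(Sigma) = Σ λ_i = 56 + 53 + 12 = 121.

Step 2 — fraction explained by component i = λ_i / Σ λ:
  PC1: 56/121 = 0.4628
  PC2: 53/121 = 0.438
  PC3: 12/121 = 0.0992

Step 3 — cumulative fraction after k components = (λ_1 + ... + λ_k) / Σ λ:
  k = 1: 56/121 = 0.4628
  k = 2: (56 + 53)/121 = 109/121 = 0.9008
  k = 3: (56 + 53 + 12)/121 = 121/121 = 1

Summary (fraction, with percent):

explained: PC1 0.4628 (46.28%), PC2 0.438 (43.8%), PC3 0.0992 (9.92%);  cumulative: 0.4628, 0.9008, 1


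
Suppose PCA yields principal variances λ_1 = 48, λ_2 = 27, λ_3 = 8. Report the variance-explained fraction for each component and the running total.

Step 1 — total variance = trace(Sigma) = Σ λ_i = 48 + 27 + 8 = 83.

Step 2 — fraction explained by component i = λ_i / Σ λ:
  PC1: 48/83 = 0.5783
  PC2: 27/83 = 0.3253
  PC3: 8/83 = 0.0964

Step 3 — cumulative fraction after k components = (λ_1 + ... + λ_k) / Σ λ:
  k = 1: 48/83 = 0.5783
  k = 2: (48 + 27)/83 = 75/83 = 0.9036
  k = 3: (48 + 27 + 8)/83 = 83/83 = 1

Summary (fraction, with percent):

explained: PC1 0.5783 (57.83%), PC2 0.3253 (32.53%), PC3 0.0964 (9.64%);  cumulative: 0.5783, 0.9036, 1


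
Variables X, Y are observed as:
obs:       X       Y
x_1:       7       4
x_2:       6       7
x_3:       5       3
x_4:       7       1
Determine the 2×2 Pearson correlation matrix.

Step 1 — column means:
  mean(X) = (7 + 6 + 5 + 7) / 4 = 25/4 = 6.25
  mean(Y) = (4 + 7 + 3 + 1) / 4 = 15/4 = 3.75

Step 2 — sample variances and covariances s[i,j] = (1/(n-1)) · Σ_k (x_{k,i} - mean_i) · (x_{k,j} - mean_j), with n-1 = 3:
  s[X,X] = ((0.75)·(0.75) + (-0.25)·(-0.25) + (-1.25)·(-1.25) + (0.75)·(0.75)) / 3 = 2.75/3 = 0.9167
  s[X,Y] = ((0.75)·(0.25) + (-0.25)·(3.25) + (-1.25)·(-0.75) + (0.75)·(-2.75)) / 3 = -1.75/3 = -0.5833
  s[Y,Y] = ((0.25)·(0.25) + (3.25)·(3.25) + (-0.75)·(-0.75) + (-2.75)·(-2.75)) / 3 = 18.75/3 = 6.25
  Sample standard deviations s_i = √(s[i,i]):
  s(X) = √(0.9167) = 0.9574
  s(Y) = √(6.25) = 2.5

Step 3 — r_{ij} = s_{ij} / (s_i · s_j):
  r[X,X] = 1 (diagonal).
  r[X,Y] = -0.5833 / (0.9574 · 2.5) = -0.5833 / 2.3936 = -0.2437
  r[Y,Y] = 1 (diagonal).

R is symmetric with unit diagonal. Assembling:

R = [[1, -0.2437],
 [-0.2437, 1]]


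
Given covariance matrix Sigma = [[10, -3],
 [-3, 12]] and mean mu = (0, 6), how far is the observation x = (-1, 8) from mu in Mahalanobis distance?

Step 1 — centre the observation: (x - mu) = (-1, 2).

Step 2 — invert Sigma. det(Sigma) = 10·12 - (-3)² = 111.
  Sigma^{-1} = (1/det) · [[d, -b], [-b, a]] = [[0.1081, 0.027],
 [0.027, 0.0901]].

Step 3 — form the quadratic (x - mu)^T · Sigma^{-1} · (x - mu):
  Sigma^{-1} · (x - mu) = (-0.0541, 0.1532).
  (x - mu)^T · [Sigma^{-1} · (x - mu)] = (-1)·(-0.0541) + (2)·(0.1532) = 0.3604.

Step 4 — take square root: d = √(0.3604) ≈ 0.6003.

d(x, mu) = √(0.3604) ≈ 0.6003


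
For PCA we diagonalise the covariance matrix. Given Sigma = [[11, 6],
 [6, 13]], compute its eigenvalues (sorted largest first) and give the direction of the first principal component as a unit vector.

Step 1 — characteristic polynomial of 2×2 Sigma:
  det(Sigma - λI) = λ² - trace · λ + det = 0.
  trace = 11 + 13 = 24, det = 11·13 - (6)² = 107.
Step 2 — discriminant:
  Δ = trace² - 4·det = 576 - 428 = 148.
Step 3 — eigenvalues:
  λ = (trace ± √Δ)/2 = (24 ± 12.1655)/2,
  λ_1 = 18.0828,  λ_2 = 5.9172.

Step 4 — unit eigenvector for λ_1: solve (Sigma - λ_1 I)v = 0. First row:
  (11 - 18.0828)·v_x + (6)·v_y = 0, i.e. (-7.0828)·v_x + (6)·v_y = 0,
  so v ∝ (b, λ_1 - a) = (6, 7.0828) = u.
  ||u|| = √((6)² + (7.0828)²) = √(86.1655) ≈ 9.2825,
  v_1 = u/||u|| ≈ (0.6464, 0.763) (||v_1|| = 1).

λ_1 = 18.0828,  λ_2 = 5.9172;  v_1 ≈ (0.6464, 0.763)


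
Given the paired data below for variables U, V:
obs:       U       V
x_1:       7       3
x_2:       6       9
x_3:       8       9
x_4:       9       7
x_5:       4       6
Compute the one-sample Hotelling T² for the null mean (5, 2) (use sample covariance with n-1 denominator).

Step 1 — sample mean vector:
  mean(U) = (7 + 6 + 8 + 9 + 4) / 5 = 34/5 = 6.8
  mean(V) = (3 + 9 + 9 + 7 + 6) / 5 = 34/5 = 6.8
  x̄ = (6.8, 6.8),  deviation x̄ - mu_0 = (6.8, 6.8) - (5, 2) = (1.8, 4.8).

Step 2 — sample covariance matrix, S[i,j] = (1/(n-1)) · Σ_k (x_{k,i} - mean_i) · (x_{k,j} - mean_j), divisor n-1 = 4:
  S[U,U] = ((0.2)·(0.2) + (-0.8)·(-0.8) + (1.2)·(1.2) + (2.2)·(2.2) + (-2.8)·(-2.8)) / 4 = 14.8/4 = 3.7
  S[U,V] = ((0.2)·(-3.8) + (-0.8)·(2.2) + (1.2)·(2.2) + (2.2)·(0.2) + (-2.8)·(-0.8)) / 4 = 2.8/4 = 0.7
  S[V,V] = ((-3.8)·(-3.8) + (2.2)·(2.2) + (2.2)·(2.2) + (0.2)·(0.2) + (-0.8)·(-0.8)) / 4 = 24.8/4 = 6.2
  S = [[3.7, 0.7],
 [0.7, 6.2]].

Step 3 — invert S. det(S) = 3.7·6.2 - (0.7)² = 22.45.
  S^{-1} = (1/det) · [[d, -b], [-b, a]] = [[0.2762, -0.0312],
 [-0.0312, 0.1648]].

Step 4 — quadratic form (x̄ - mu_0)^T · S^{-1} · (x̄ - mu_0):
  S^{-1} · (x̄ - mu_0) = (0.3474, 0.735),
  (x̄ - mu_0)^T · [...] = (1.8)·(0.3474) + (4.8)·(0.735) = 4.1532.

Step 5 — scale by n: T² = 5 · 4.1532 = 20.7661.

T² ≈ 20.7661


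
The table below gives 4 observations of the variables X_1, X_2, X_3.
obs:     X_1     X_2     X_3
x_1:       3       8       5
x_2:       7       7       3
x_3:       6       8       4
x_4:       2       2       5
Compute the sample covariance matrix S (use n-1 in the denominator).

Step 1 — column means:
  mean(X_1) = (3 + 7 + 6 + 2) / 4 = 18/4 = 4.5
  mean(X_2) = (8 + 7 + 8 + 2) / 4 = 25/4 = 6.25
  mean(X_3) = (5 + 3 + 4 + 5) / 4 = 17/4 = 4.25

Step 2 — sample covariance S[i,j] = (1/(n-1)) · Σ_k (x_{k,i} - mean_i) · (x_{k,j} - mean_j), with n-1 = 3.
  S[X_1,X_1] = ((-1.5)·(-1.5) + (2.5)·(2.5) + (1.5)·(1.5) + (-2.5)·(-2.5)) / 3 = 17/3 = 5.6667
  S[X_1,X_2] = ((-1.5)·(1.75) + (2.5)·(0.75) + (1.5)·(1.75) + (-2.5)·(-4.25)) / 3 = 12.5/3 = 4.1667
  S[X_1,X_3] = ((-1.5)·(0.75) + (2.5)·(-1.25) + (1.5)·(-0.25) + (-2.5)·(0.75)) / 3 = -6.5/3 = -2.1667
  S[X_2,X_2] = ((1.75)·(1.75) + (0.75)·(0.75) + (1.75)·(1.75) + (-4.25)·(-4.25)) / 3 = 24.75/3 = 8.25
  S[X_2,X_3] = ((1.75)·(0.75) + (0.75)·(-1.25) + (1.75)·(-0.25) + (-4.25)·(0.75)) / 3 = -3.25/3 = -1.0833
  S[X_3,X_3] = ((0.75)·(0.75) + (-1.25)·(-1.25) + (-0.25)·(-0.25) + (0.75)·(0.75)) / 3 = 2.75/3 = 0.9167

S is symmetric (S[j,i] = S[i,j]). Assembling:

S = [[5.6667, 4.1667, -2.1667],
 [4.1667, 8.25, -1.0833],
 [-2.1667, -1.0833, 0.9167]]


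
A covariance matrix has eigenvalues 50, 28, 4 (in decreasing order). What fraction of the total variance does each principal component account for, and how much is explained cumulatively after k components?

Step 1 — total variance = trace(Sigma) = Σ λ_i = 50 + 28 + 4 = 82.

Step 2 — fraction explained by component i = λ_i / Σ λ:
  PC1: 50/82 = 0.6098
  PC2: 28/82 = 0.3415
  PC3: 4/82 = 0.0488

Step 3 — cumulative fraction after k components = (λ_1 + ... + λ_k) / Σ λ:
  k = 1: 50/82 = 0.6098
  k = 2: (50 + 28)/82 = 78/82 = 0.9512
  k = 3: (50 + 28 + 4)/82 = 82/82 = 1

Summary (fraction, with percent):

explained: PC1 0.6098 (60.98%), PC2 0.3415 (34.15%), PC3 0.0488 (4.88%);  cumulative: 0.6098, 0.9512, 1


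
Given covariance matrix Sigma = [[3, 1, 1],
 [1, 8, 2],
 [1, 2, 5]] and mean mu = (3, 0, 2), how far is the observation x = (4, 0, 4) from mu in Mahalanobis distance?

Step 1 — centre the observation: (x - mu) = (1, 0, 2).

Step 2 — invert Sigma (cofactor / det for 3×3, or solve directly):
  Sigma^{-1} = [[0.3636, -0.0303, -0.0606],
 [-0.0303, 0.1414, -0.0505],
 [-0.0606, -0.0505, 0.2323]].

Step 3 — form the quadratic (x - mu)^T · Sigma^{-1} · (x - mu):
  Sigma^{-1} · (x - mu) = (0.2424, -0.1313, 0.404).
  (x - mu)^T · [Sigma^{-1} · (x - mu)] = (1)·(0.2424) + (0)·(-0.1313) + (2)·(0.404) = 1.0505.

Step 4 — take square root: d = √(1.0505) ≈ 1.0249.

d(x, mu) = √(1.0505) ≈ 1.0249


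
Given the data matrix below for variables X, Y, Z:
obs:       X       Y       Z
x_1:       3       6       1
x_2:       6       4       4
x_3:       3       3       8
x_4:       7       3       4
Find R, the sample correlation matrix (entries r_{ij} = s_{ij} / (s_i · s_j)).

Step 1 — column means:
  mean(X) = (3 + 6 + 3 + 7) / 4 = 19/4 = 4.75
  mean(Y) = (6 + 4 + 3 + 3) / 4 = 16/4 = 4
  mean(Z) = (1 + 4 + 8 + 4) / 4 = 17/4 = 4.25

Step 2 — sample variances and covariances s[i,j] = (1/(n-1)) · Σ_k (x_{k,i} - mean_i) · (x_{k,j} - mean_j), with n-1 = 3:
  s[X,X] = ((-1.75)·(-1.75) + (1.25)·(1.25) + (-1.75)·(-1.75) + (2.25)·(2.25)) / 3 = 12.75/3 = 4.25
  s[X,Y] = ((-1.75)·(2) + (1.25)·(0) + (-1.75)·(-1) + (2.25)·(-1)) / 3 = -4/3 = -1.3333
  s[X,Z] = ((-1.75)·(-3.25) + (1.25)·(-0.25) + (-1.75)·(3.75) + (2.25)·(-0.25)) / 3 = -1.75/3 = -0.5833
  s[Y,Y] = ((2)·(2) + (0)·(0) + (-1)·(-1) + (-1)·(-1)) / 3 = 6/3 = 2
  s[Y,Z] = ((2)·(-3.25) + (0)·(-0.25) + (-1)·(3.75) + (-1)·(-0.25)) / 3 = -10/3 = -3.3333
  s[Z,Z] = ((-3.25)·(-3.25) + (-0.25)·(-0.25) + (3.75)·(3.75) + (-0.25)·(-0.25)) / 3 = 24.75/3 = 8.25
  Sample standard deviations s_i = √(s[i,i]):
  s(X) = √(4.25) = 2.0616
  s(Y) = √(2) = 1.4142
  s(Z) = √(8.25) = 2.8723

Step 3 — r_{ij} = s_{ij} / (s_i · s_j):
  r[X,X] = 1 (diagonal).
  r[X,Y] = -1.3333 / (2.0616 · 1.4142) = -1.3333 / 2.9155 = -0.4573
  r[X,Z] = -0.5833 / (2.0616 · 2.8723) = -0.5833 / 5.9214 = -0.0985
  r[Y,Y] = 1 (diagonal).
  r[Y,Z] = -3.3333 / (1.4142 · 2.8723) = -3.3333 / 4.062 = -0.8206
  r[Z,Z] = 1 (diagonal).

R is symmetric with unit diagonal. Assembling:

R = [[1, -0.4573, -0.0985],
 [-0.4573, 1, -0.8206],
 [-0.0985, -0.8206, 1]]


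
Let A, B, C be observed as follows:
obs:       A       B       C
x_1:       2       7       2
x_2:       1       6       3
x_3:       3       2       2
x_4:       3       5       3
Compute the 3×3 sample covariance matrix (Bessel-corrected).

Step 1 — column means:
  mean(A) = (2 + 1 + 3 + 3) / 4 = 9/4 = 2.25
  mean(B) = (7 + 6 + 2 + 5) / 4 = 20/4 = 5
  mean(C) = (2 + 3 + 2 + 3) / 4 = 10/4 = 2.5

Step 2 — sample covariance S[i,j] = (1/(n-1)) · Σ_k (x_{k,i} - mean_i) · (x_{k,j} - mean_j), with n-1 = 3.
  S[A,A] = ((-0.25)·(-0.25) + (-1.25)·(-1.25) + (0.75)·(0.75) + (0.75)·(0.75)) / 3 = 2.75/3 = 0.9167
  S[A,B] = ((-0.25)·(2) + (-1.25)·(1) + (0.75)·(-3) + (0.75)·(0)) / 3 = -4/3 = -1.3333
  S[A,C] = ((-0.25)·(-0.5) + (-1.25)·(0.5) + (0.75)·(-0.5) + (0.75)·(0.5)) / 3 = -0.5/3 = -0.1667
  S[B,B] = ((2)·(2) + (1)·(1) + (-3)·(-3) + (0)·(0)) / 3 = 14/3 = 4.6667
  S[B,C] = ((2)·(-0.5) + (1)·(0.5) + (-3)·(-0.5) + (0)·(0.5)) / 3 = 1/3 = 0.3333
  S[C,C] = ((-0.5)·(-0.5) + (0.5)·(0.5) + (-0.5)·(-0.5) + (0.5)·(0.5)) / 3 = 1/3 = 0.3333

S is symmetric (S[j,i] = S[i,j]). Assembling:

S = [[0.9167, -1.3333, -0.1667],
 [-1.3333, 4.6667, 0.3333],
 [-0.1667, 0.3333, 0.3333]]


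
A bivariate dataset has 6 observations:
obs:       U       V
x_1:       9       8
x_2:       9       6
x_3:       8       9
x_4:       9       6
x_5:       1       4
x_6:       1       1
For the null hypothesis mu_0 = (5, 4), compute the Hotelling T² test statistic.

Step 1 — sample mean vector:
  mean(U) = (9 + 9 + 8 + 9 + 1 + 1) / 6 = 37/6 = 6.1667
  mean(V) = (8 + 6 + 9 + 6 + 4 + 1) / 6 = 34/6 = 5.6667
  x̄ = (6.1667, 5.6667),  deviation x̄ - mu_0 = (6.1667, 5.6667) - (5, 4) = (1.1667, 1.6667).

Step 2 — sample covariance matrix, S[i,j] = (1/(n-1)) · Σ_k (x_{k,i} - mean_i) · (x_{k,j} - mean_j), divisor n-1 = 5:
  S[U,U] = ((2.8333)·(2.8333) + (2.8333)·(2.8333) + (1.8333)·(1.8333) + (2.8333)·(2.8333) + (-5.1667)·(-5.1667) + (-5.1667)·(-5.1667)) / 5 = 80.8333/5 = 16.1667
  S[U,V] = ((2.8333)·(2.3333) + (2.8333)·(0.3333) + (1.8333)·(3.3333) + (2.8333)·(0.3333) + (-5.1667)·(-1.6667) + (-5.1667)·(-4.6667)) / 5 = 47.3333/5 = 9.4667
  S[V,V] = ((2.3333)·(2.3333) + (0.3333)·(0.3333) + (3.3333)·(3.3333) + (0.3333)·(0.3333) + (-1.6667)·(-1.6667) + (-4.6667)·(-4.6667)) / 5 = 41.3333/5 = 8.2667
  S = [[16.1667, 9.4667],
 [9.4667, 8.2667]].

Step 3 — invert S. det(S) = 16.1667·8.2667 - (9.4667)² = 44.0267.
  S^{-1} = (1/det) · [[d, -b], [-b, a]] = [[0.1878, -0.215],
 [-0.215, 0.3672]].

Step 4 — quadratic form (x̄ - mu_0)^T · S^{-1} · (x̄ - mu_0):
  S^{-1} · (x̄ - mu_0) = (-0.1393, 0.3611),
  (x̄ - mu_0)^T · [...] = (1.1667)·(-0.1393) + (1.6667)·(0.3611) = 0.4394.

Step 5 — scale by n: T² = 6 · 0.4394 = 2.6363.

T² ≈ 2.6363


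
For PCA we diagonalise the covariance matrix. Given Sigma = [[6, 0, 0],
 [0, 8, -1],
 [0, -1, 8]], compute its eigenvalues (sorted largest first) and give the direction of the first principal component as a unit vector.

Step 1 — characteristic polynomial p(λ) = det(λI - Sigma) = λ³ - tr·λ² + c_1·λ - det, where tr = trace, c_1 = sum of the principal 2×2 minors, det = det(Sigma):
  tr = 6 + 8 + 8 = 22,
  c_1 = (6·8 - (0)²) + (6·8 - (0)²) + (8·8 - (-1)²) = 48 + 48 + 63 = 159,
  det = 6·(8·8 - (-1)²) - (0)·((0)·8 - (-1)·(0)) + (0)·((0)·(-1) - 8·(0)) = 6·(63) - (0)·(0) + (0)·(0) = 378.
  So p(λ) = λ³ - 22λ² + 159λ - 378.
Step 2 — look for an integer root (rational root theorem: any rational root is an integer divisor of 378). Testing λ = 6:
  p(6) = 216 - 792 + 954 - 378 = 0  ✓
  Dividing out (λ - 6): p(λ) = (λ - 6)(λ² - 16λ + 63).
Step 3 — remaining eigenvalues from the quadratic λ² - 16λ + 63 = 0:
  Δ = 16² - 4·63 = 256 - 252 = 4,  λ = (16 ± √4)/2 = (16 ± 2)/2 = 9 or 7.
  Sorted: λ_1 = 9,  λ_2 = 7,  λ_3 = 6  (check: sum = 22 = tr ✓).

Step 4 — unit eigenvector for λ_1 = 9: v spans the null space of (Sigma - λ_1 I), whose rows are
  r_1 = (-3, 0, 0),  r_2 = (0, -1, -1),  r_3 = (0, -1, -1).
  v is orthogonal to every row, so take v ∝ r_1 × r_2 = ((0)·(-1) - (0)·(-1), (0)·(0) - (-3)·(-1), (-3)·(-1) - (0)·(0)) = (0, -3, 3).
  Rescale (divide by 3; multiply by -1 so the first nonzero entry is positive): u = (0, 1, -1).
  ||u|| = √((0)² + (1)² + (-1)²) = √(2) ≈ 1.4142,  v_1 = u/||u|| ≈ (0, 0.7071, -0.7071) (||v_1|| = 1).

λ_1 = 9,  λ_2 = 7,  λ_3 = 6;  v_1 ≈ (0, 0.7071, -0.7071)


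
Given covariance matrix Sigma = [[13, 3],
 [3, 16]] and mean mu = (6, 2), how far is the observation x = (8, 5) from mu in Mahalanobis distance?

Step 1 — centre the observation: (x - mu) = (2, 3).

Step 2 — invert Sigma. det(Sigma) = 13·16 - (3)² = 199.
  Sigma^{-1} = (1/det) · [[d, -b], [-b, a]] = [[0.0804, -0.0151],
 [-0.0151, 0.0653]].

Step 3 — form the quadratic (x - mu)^T · Sigma^{-1} · (x - mu):
  Sigma^{-1} · (x - mu) = (0.1156, 0.1658).
  (x - mu)^T · [Sigma^{-1} · (x - mu)] = (2)·(0.1156) + (3)·(0.1658) = 0.7286.

Step 4 — take square root: d = √(0.7286) ≈ 0.8536.

d(x, mu) = √(0.7286) ≈ 0.8536


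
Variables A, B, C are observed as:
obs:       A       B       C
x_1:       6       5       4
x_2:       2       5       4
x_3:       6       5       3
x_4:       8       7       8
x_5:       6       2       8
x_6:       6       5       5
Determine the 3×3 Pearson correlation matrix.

Step 1 — column means:
  mean(A) = (6 + 2 + 6 + 8 + 6 + 6) / 6 = 34/6 = 5.6667
  mean(B) = (5 + 5 + 5 + 7 + 2 + 5) / 6 = 29/6 = 4.8333
  mean(C) = (4 + 4 + 3 + 8 + 8 + 5) / 6 = 32/6 = 5.3333

Step 2 — sample variances and covariances s[i,j] = (1/(n-1)) · Σ_k (x_{k,i} - mean_i) · (x_{k,j} - mean_j), with n-1 = 5:
  s[A,A] = ((0.3333)·(0.3333) + (-3.6667)·(-3.6667) + (0.3333)·(0.3333) + (2.3333)·(2.3333) + (0.3333)·(0.3333) + (0.3333)·(0.3333)) / 5 = 19.3333/5 = 3.8667
  s[A,B] = ((0.3333)·(0.1667) + (-3.6667)·(0.1667) + (0.3333)·(0.1667) + (2.3333)·(2.1667) + (0.3333)·(-2.8333) + (0.3333)·(0.1667)) / 5 = 3.6667/5 = 0.7333
  s[A,C] = ((0.3333)·(-1.3333) + (-3.6667)·(-1.3333) + (0.3333)·(-2.3333) + (2.3333)·(2.6667) + (0.3333)·(2.6667) + (0.3333)·(-0.3333)) / 5 = 10.6667/5 = 2.1333
  s[B,B] = ((0.1667)·(0.1667) + (0.1667)·(0.1667) + (0.1667)·(0.1667) + (2.1667)·(2.1667) + (-2.8333)·(-2.8333) + (0.1667)·(0.1667)) / 5 = 12.8333/5 = 2.5667
  s[B,C] = ((0.1667)·(-1.3333) + (0.1667)·(-1.3333) + (0.1667)·(-2.3333) + (2.1667)·(2.6667) + (-2.8333)·(2.6667) + (0.1667)·(-0.3333)) / 5 = -2.6667/5 = -0.5333
  s[C,C] = ((-1.3333)·(-1.3333) + (-1.3333)·(-1.3333) + (-2.3333)·(-2.3333) + (2.6667)·(2.6667) + (2.6667)·(2.6667) + (-0.3333)·(-0.3333)) / 5 = 23.3333/5 = 4.6667
  Sample standard deviations s_i = √(s[i,i]):
  s(A) = √(3.8667) = 1.9664
  s(B) = √(2.5667) = 1.6021
  s(C) = √(4.6667) = 2.1602

Step 3 — r_{ij} = s_{ij} / (s_i · s_j):
  r[A,A] = 1 (diagonal).
  r[A,B] = 0.7333 / (1.9664 · 1.6021) = 0.7333 / 3.1503 = 0.2328
  r[A,C] = 2.1333 / (1.9664 · 2.1602) = 2.1333 / 4.2479 = 0.5022
  r[B,B] = 1 (diagonal).
  r[B,C] = -0.5333 / (1.6021 · 2.1602) = -0.5333 / 3.4609 = -0.1541
  r[C,C] = 1 (diagonal).

R is symmetric with unit diagonal. Assembling:

R = [[1, 0.2328, 0.5022],
 [0.2328, 1, -0.1541],
 [0.5022, -0.1541, 1]]


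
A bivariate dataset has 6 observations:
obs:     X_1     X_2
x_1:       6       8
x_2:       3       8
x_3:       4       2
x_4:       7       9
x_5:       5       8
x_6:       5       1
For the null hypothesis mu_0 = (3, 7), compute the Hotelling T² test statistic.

Step 1 — sample mean vector:
  mean(X_1) = (6 + 3 + 4 + 7 + 5 + 5) / 6 = 30/6 = 5
  mean(X_2) = (8 + 8 + 2 + 9 + 8 + 1) / 6 = 36/6 = 6
  x̄ = (5, 6),  deviation x̄ - mu_0 = (5, 6) - (3, 7) = (2, -1).

Step 2 — sample covariance matrix, S[i,j] = (1/(n-1)) · Σ_k (x_{k,i} - mean_i) · (x_{k,j} - mean_j), divisor n-1 = 5:
  S[X_1,X_1] = ((1)·(1) + (-2)·(-2) + (-1)·(-1) + (2)·(2) + (0)·(0) + (0)·(0)) / 5 = 10/5 = 2
  S[X_1,X_2] = ((1)·(2) + (-2)·(2) + (-1)·(-4) + (2)·(3) + (0)·(2) + (0)·(-5)) / 5 = 8/5 = 1.6
  S[X_2,X_2] = ((2)·(2) + (2)·(2) + (-4)·(-4) + (3)·(3) + (2)·(2) + (-5)·(-5)) / 5 = 62/5 = 12.4
  S = [[2, 1.6],
 [1.6, 12.4]].

Step 3 — invert S. det(S) = 2·12.4 - (1.6)² = 22.24.
  S^{-1} = (1/det) · [[d, -b], [-b, a]] = [[0.5576, -0.0719],
 [-0.0719, 0.0899]].

Step 4 — quadratic form (x̄ - mu_0)^T · S^{-1} · (x̄ - mu_0):
  S^{-1} · (x̄ - mu_0) = (1.1871, -0.2338),
  (x̄ - mu_0)^T · [...] = (2)·(1.1871) + (-1)·(-0.2338) = 2.6079.

Step 5 — scale by n: T² = 6 · 2.6079 = 15.6475.

T² ≈ 15.6475


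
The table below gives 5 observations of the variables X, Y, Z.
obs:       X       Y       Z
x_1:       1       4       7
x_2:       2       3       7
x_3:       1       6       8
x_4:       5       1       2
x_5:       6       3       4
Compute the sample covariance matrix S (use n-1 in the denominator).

Step 1 — column means:
  mean(X) = (1 + 2 + 1 + 5 + 6) / 5 = 15/5 = 3
  mean(Y) = (4 + 3 + 6 + 1 + 3) / 5 = 17/5 = 3.4
  mean(Z) = (7 + 7 + 8 + 2 + 4) / 5 = 28/5 = 5.6

Step 2 — sample covariance S[i,j] = (1/(n-1)) · Σ_k (x_{k,i} - mean_i) · (x_{k,j} - mean_j), with n-1 = 4.
  S[X,X] = ((-2)·(-2) + (-1)·(-1) + (-2)·(-2) + (2)·(2) + (3)·(3)) / 4 = 22/4 = 5.5
  S[X,Y] = ((-2)·(0.6) + (-1)·(-0.4) + (-2)·(2.6) + (2)·(-2.4) + (3)·(-0.4)) / 4 = -12/4 = -3
  S[X,Z] = ((-2)·(1.4) + (-1)·(1.4) + (-2)·(2.4) + (2)·(-3.6) + (3)·(-1.6)) / 4 = -21/4 = -5.25
  S[Y,Y] = ((0.6)·(0.6) + (-0.4)·(-0.4) + (2.6)·(2.6) + (-2.4)·(-2.4) + (-0.4)·(-0.4)) / 4 = 13.2/4 = 3.3
  S[Y,Z] = ((0.6)·(1.4) + (-0.4)·(1.4) + (2.6)·(2.4) + (-2.4)·(-3.6) + (-0.4)·(-1.6)) / 4 = 15.8/4 = 3.95
  S[Z,Z] = ((1.4)·(1.4) + (1.4)·(1.4) + (2.4)·(2.4) + (-3.6)·(-3.6) + (-1.6)·(-1.6)) / 4 = 25.2/4 = 6.3

S is symmetric (S[j,i] = S[i,j]). Assembling:

S = [[5.5, -3, -5.25],
 [-3, 3.3, 3.95],
 [-5.25, 3.95, 6.3]]


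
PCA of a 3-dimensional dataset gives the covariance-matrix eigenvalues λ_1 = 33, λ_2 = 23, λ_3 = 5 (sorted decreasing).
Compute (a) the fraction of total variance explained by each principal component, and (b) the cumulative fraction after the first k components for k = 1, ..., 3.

Step 1 — total variance = trace(Sigma) = Σ λ_i = 33 + 23 + 5 = 61.

Step 2 — fraction explained by component i = λ_i / Σ λ:
  PC1: 33/61 = 0.541
  PC2: 23/61 = 0.377
  PC3: 5/61 = 0.082

Step 3 — cumulative fraction after k components = (λ_1 + ... + λ_k) / Σ λ:
  k = 1: 33/61 = 0.541
  k = 2: (33 + 23)/61 = 56/61 = 0.918
  k = 3: (33 + 23 + 5)/61 = 61/61 = 1

Summary (fraction, with percent):

explained: PC1 0.541 (54.1%), PC2 0.377 (37.7%), PC3 0.082 (8.2%);  cumulative: 0.541, 0.918, 1


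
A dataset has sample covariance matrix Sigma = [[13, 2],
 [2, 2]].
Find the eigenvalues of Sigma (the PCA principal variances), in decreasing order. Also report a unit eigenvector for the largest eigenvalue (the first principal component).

Step 1 — characteristic polynomial of 2×2 Sigma:
  det(Sigma - λI) = λ² - trace · λ + det = 0.
  trace = 13 + 2 = 15, det = 13·2 - (2)² = 22.
Step 2 — discriminant:
  Δ = trace² - 4·det = 225 - 88 = 137.
Step 3 — eigenvalues:
  λ = (trace ± √Δ)/2 = (15 ± 11.7047)/2,
  λ_1 = 13.3523,  λ_2 = 1.6477.

Step 4 — unit eigenvector for λ_1: solve (Sigma - λ_1 I)v = 0. First row:
  (13 - 13.3523)·v_x + (2)·v_y = 0, i.e. (-0.3523)·v_x + (2)·v_y = 0,
  so v ∝ (b, λ_1 - a) = (2, 0.3523) = u.
  ||u|| = √((2)² + (0.3523)²) = √(4.1242) ≈ 2.0308,
  v_1 = u/||u|| ≈ (0.9848, 0.1735) (||v_1|| = 1).

λ_1 = 13.3523,  λ_2 = 1.6477;  v_1 ≈ (0.9848, 0.1735)


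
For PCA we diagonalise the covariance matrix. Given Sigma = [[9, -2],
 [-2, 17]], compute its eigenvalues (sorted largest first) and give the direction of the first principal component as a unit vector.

Step 1 — characteristic polynomial of 2×2 Sigma:
  det(Sigma - λI) = λ² - trace · λ + det = 0.
  trace = 9 + 17 = 26, det = 9·17 - (-2)² = 149.
Step 2 — discriminant:
  Δ = trace² - 4·det = 676 - 596 = 80.
Step 3 — eigenvalues:
  λ = (trace ± √Δ)/2 = (26 ± 8.9443)/2,
  λ_1 = 17.4721,  λ_2 = 8.5279.

Step 4 — unit eigenvector for λ_1: solve (Sigma - λ_1 I)v = 0. First row:
  (9 - 17.4721)·v_x + (-2)·v_y = 0, i.e. (-8.4721)·v_x + (-2)·v_y = 0,
  so v ∝ (b, λ_1 - a) = (-2, 8.4721); multiply by -1 so the first entry is positive: u = (2, -8.4721).
  ||u|| = √((2)² + (-8.4721)²) = √(75.7771) ≈ 8.705,
  v_1 = u/||u|| ≈ (0.2298, -0.9732) (||v_1|| = 1).

λ_1 = 17.4721,  λ_2 = 8.5279;  v_1 ≈ (0.2298, -0.9732)


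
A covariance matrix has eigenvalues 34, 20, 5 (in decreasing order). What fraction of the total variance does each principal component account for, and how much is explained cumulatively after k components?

Step 1 — total variance = trace(Sigma) = Σ λ_i = 34 + 20 + 5 = 59.

Step 2 — fraction explained by component i = λ_i / Σ λ:
  PC1: 34/59 = 0.5763
  PC2: 20/59 = 0.339
  PC3: 5/59 = 0.0847

Step 3 — cumulative fraction after k components = (λ_1 + ... + λ_k) / Σ λ:
  k = 1: 34/59 = 0.5763
  k = 2: (34 + 20)/59 = 54/59 = 0.9153
  k = 3: (34 + 20 + 5)/59 = 59/59 = 1

Summary (fraction, with percent):

explained: PC1 0.5763 (57.63%), PC2 0.339 (33.9%), PC3 0.0847 (8.47%);  cumulative: 0.5763, 0.9153, 1


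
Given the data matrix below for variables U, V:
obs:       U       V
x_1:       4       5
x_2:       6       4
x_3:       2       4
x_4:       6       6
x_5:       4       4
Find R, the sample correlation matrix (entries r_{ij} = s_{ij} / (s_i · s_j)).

Step 1 — column means:
  mean(U) = (4 + 6 + 2 + 6 + 4) / 5 = 22/5 = 4.4
  mean(V) = (5 + 4 + 4 + 6 + 4) / 5 = 23/5 = 4.6

Step 2 — sample variances and covariances s[i,j] = (1/(n-1)) · Σ_k (x_{k,i} - mean_i) · (x_{k,j} - mean_j), with n-1 = 4:
  s[U,U] = ((-0.4)·(-0.4) + (1.6)·(1.6) + (-2.4)·(-2.4) + (1.6)·(1.6) + (-0.4)·(-0.4)) / 4 = 11.2/4 = 2.8
  s[U,V] = ((-0.4)·(0.4) + (1.6)·(-0.6) + (-2.4)·(-0.6) + (1.6)·(1.4) + (-0.4)·(-0.6)) / 4 = 2.8/4 = 0.7
  s[V,V] = ((0.4)·(0.4) + (-0.6)·(-0.6) + (-0.6)·(-0.6) + (1.4)·(1.4) + (-0.6)·(-0.6)) / 4 = 3.2/4 = 0.8
  Sample standard deviations s_i = √(s[i,i]):
  s(U) = √(2.8) = 1.6733
  s(V) = √(0.8) = 0.8944

Step 3 — r_{ij} = s_{ij} / (s_i · s_j):
  r[U,U] = 1 (diagonal).
  r[U,V] = 0.7 / (1.6733 · 0.8944) = 0.7 / 1.4967 = 0.4677
  r[V,V] = 1 (diagonal).

R is symmetric with unit diagonal. Assembling:

R = [[1, 0.4677],
 [0.4677, 1]]


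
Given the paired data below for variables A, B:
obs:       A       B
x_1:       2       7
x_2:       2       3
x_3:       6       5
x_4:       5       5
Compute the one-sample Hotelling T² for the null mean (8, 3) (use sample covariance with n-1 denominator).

Step 1 — sample mean vector:
  mean(A) = (2 + 2 + 6 + 5) / 4 = 15/4 = 3.75
  mean(B) = (7 + 3 + 5 + 5) / 4 = 20/4 = 5
  x̄ = (3.75, 5),  deviation x̄ - mu_0 = (3.75, 5) - (8, 3) = (-4.25, 2).

Step 2 — sample covariance matrix, S[i,j] = (1/(n-1)) · Σ_k (x_{k,i} - mean_i) · (x_{k,j} - mean_j), divisor n-1 = 3:
  S[A,A] = ((-1.75)·(-1.75) + (-1.75)·(-1.75) + (2.25)·(2.25) + (1.25)·(1.25)) / 3 = 12.75/3 = 4.25
  S[A,B] = ((-1.75)·(2) + (-1.75)·(-2) + (2.25)·(0) + (1.25)·(0)) / 3 = 0/3 = 0
  S[B,B] = ((2)·(2) + (-2)·(-2) + (0)·(0) + (0)·(0)) / 3 = 8/3 = 2.6667
  S = [[4.25, 0],
 [0, 2.6667]].

Step 3 — invert S. det(S) = 4.25·2.6667 - (0)² = 11.3333.
  S^{-1} = (1/det) · [[d, -b], [-b, a]] = [[0.2353, 0],
 [0, 0.375]].

Step 4 — quadratic form (x̄ - mu_0)^T · S^{-1} · (x̄ - mu_0):
  S^{-1} · (x̄ - mu_0) = (-1, 0.75),
  (x̄ - mu_0)^T · [...] = (-4.25)·(-1) + (2)·(0.75) = 5.75.

Step 5 — scale by n: T² = 4 · 5.75 = 23.

T² ≈ 23


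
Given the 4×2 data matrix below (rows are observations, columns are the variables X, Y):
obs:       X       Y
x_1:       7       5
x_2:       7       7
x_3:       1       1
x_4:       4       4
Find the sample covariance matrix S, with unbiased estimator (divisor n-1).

Step 1 — column means:
  mean(X) = (7 + 7 + 1 + 4) / 4 = 19/4 = 4.75
  mean(Y) = (5 + 7 + 1 + 4) / 4 = 17/4 = 4.25

Step 2 — sample covariance S[i,j] = (1/(n-1)) · Σ_k (x_{k,i} - mean_i) · (x_{k,j} - mean_j), with n-1 = 3.
  S[X,X] = ((2.25)·(2.25) + (2.25)·(2.25) + (-3.75)·(-3.75) + (-0.75)·(-0.75)) / 3 = 24.75/3 = 8.25
  S[X,Y] = ((2.25)·(0.75) + (2.25)·(2.75) + (-3.75)·(-3.25) + (-0.75)·(-0.25)) / 3 = 20.25/3 = 6.75
  S[Y,Y] = ((0.75)·(0.75) + (2.75)·(2.75) + (-3.25)·(-3.25) + (-0.25)·(-0.25)) / 3 = 18.75/3 = 6.25

S is symmetric (S[j,i] = S[i,j]). Assembling:

S = [[8.25, 6.75],
 [6.75, 6.25]]


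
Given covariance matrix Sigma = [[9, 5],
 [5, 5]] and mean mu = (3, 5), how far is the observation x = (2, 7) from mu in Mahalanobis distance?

Step 1 — centre the observation: (x - mu) = (-1, 2).

Step 2 — invert Sigma. det(Sigma) = 9·5 - (5)² = 20.
  Sigma^{-1} = (1/det) · [[d, -b], [-b, a]] = [[0.25, -0.25],
 [-0.25, 0.45]].

Step 3 — form the quadratic (x - mu)^T · Sigma^{-1} · (x - mu):
  Sigma^{-1} · (x - mu) = (-0.75, 1.15).
  (x - mu)^T · [Sigma^{-1} · (x - mu)] = (-1)·(-0.75) + (2)·(1.15) = 3.05.

Step 4 — take square root: d = √(3.05) ≈ 1.7464.

d(x, mu) = √(3.05) ≈ 1.7464


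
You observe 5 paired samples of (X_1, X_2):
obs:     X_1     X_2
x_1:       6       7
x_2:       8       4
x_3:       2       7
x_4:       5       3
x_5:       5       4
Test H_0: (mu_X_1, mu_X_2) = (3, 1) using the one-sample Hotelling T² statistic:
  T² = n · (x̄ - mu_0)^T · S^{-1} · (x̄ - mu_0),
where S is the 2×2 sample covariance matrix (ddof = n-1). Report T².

Step 1 — sample mean vector:
  mean(X_1) = (6 + 8 + 2 + 5 + 5) / 5 = 26/5 = 5.2
  mean(X_2) = (7 + 4 + 7 + 3 + 4) / 5 = 25/5 = 5
  x̄ = (5.2, 5),  deviation x̄ - mu_0 = (5.2, 5) - (3, 1) = (2.2, 4).

Step 2 — sample covariance matrix, S[i,j] = (1/(n-1)) · Σ_k (x_{k,i} - mean_i) · (x_{k,j} - mean_j), divisor n-1 = 4:
  S[X_1,X_1] = ((0.8)·(0.8) + (2.8)·(2.8) + (-3.2)·(-3.2) + (-0.2)·(-0.2) + (-0.2)·(-0.2)) / 4 = 18.8/4 = 4.7
  S[X_1,X_2] = ((0.8)·(2) + (2.8)·(-1) + (-3.2)·(2) + (-0.2)·(-2) + (-0.2)·(-1)) / 4 = -7/4 = -1.75
  S[X_2,X_2] = ((2)·(2) + (-1)·(-1) + (2)·(2) + (-2)·(-2) + (-1)·(-1)) / 4 = 14/4 = 3.5
  S = [[4.7, -1.75],
 [-1.75, 3.5]].

Step 3 — invert S. det(S) = 4.7·3.5 - (-1.75)² = 13.3875.
  S^{-1} = (1/det) · [[d, -b], [-b, a]] = [[0.2614, 0.1307],
 [0.1307, 0.3511]].

Step 4 — quadratic form (x̄ - mu_0)^T · S^{-1} · (x̄ - mu_0):
  S^{-1} · (x̄ - mu_0) = (1.098, 1.6919),
  (x̄ - mu_0)^T · [...] = (2.2)·(1.098) + (4)·(1.6919) = 9.1832.

Step 5 — scale by n: T² = 5 · 9.1832 = 45.916.

T² ≈ 45.916


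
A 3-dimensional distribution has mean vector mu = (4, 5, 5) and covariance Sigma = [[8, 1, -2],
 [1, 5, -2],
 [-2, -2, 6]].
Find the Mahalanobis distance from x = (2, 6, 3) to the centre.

Step 1 — centre the observation: (x - mu) = (-2, 1, -2).

Step 2 — invert Sigma (cofactor / det for 3×3, or solve directly):
  Sigma^{-1} = [[0.1368, -0.0105, 0.0421],
 [-0.0105, 0.2316, 0.0737],
 [0.0421, 0.0737, 0.2053]].

Step 3 — form the quadratic (x - mu)^T · Sigma^{-1} · (x - mu):
  Sigma^{-1} · (x - mu) = (-0.3684, 0.1053, -0.4211).
  (x - mu)^T · [Sigma^{-1} · (x - mu)] = (-2)·(-0.3684) + (1)·(0.1053) + (-2)·(-0.4211) = 1.6842.

Step 4 — take square root: d = √(1.6842) ≈ 1.2978.

d(x, mu) = √(1.6842) ≈ 1.2978


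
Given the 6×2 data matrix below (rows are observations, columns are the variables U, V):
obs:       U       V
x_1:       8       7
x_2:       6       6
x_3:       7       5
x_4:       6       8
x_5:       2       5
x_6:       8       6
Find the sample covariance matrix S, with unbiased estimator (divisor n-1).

Step 1 — column means:
  mean(U) = (8 + 6 + 7 + 6 + 2 + 8) / 6 = 37/6 = 6.1667
  mean(V) = (7 + 6 + 5 + 8 + 5 + 6) / 6 = 37/6 = 6.1667

Step 2 — sample covariance S[i,j] = (1/(n-1)) · Σ_k (x_{k,i} - mean_i) · (x_{k,j} - mean_j), with n-1 = 5.
  S[U,U] = ((1.8333)·(1.8333) + (-0.1667)·(-0.1667) + (0.8333)·(0.8333) + (-0.1667)·(-0.1667) + (-4.1667)·(-4.1667) + (1.8333)·(1.8333)) / 5 = 24.8333/5 = 4.9667
  S[U,V] = ((1.8333)·(0.8333) + (-0.1667)·(-0.1667) + (0.8333)·(-1.1667) + (-0.1667)·(1.8333) + (-4.1667)·(-1.1667) + (1.8333)·(-0.1667)) / 5 = 4.8333/5 = 0.9667
  S[V,V] = ((0.8333)·(0.8333) + (-0.1667)·(-0.1667) + (-1.1667)·(-1.1667) + (1.8333)·(1.8333) + (-1.1667)·(-1.1667) + (-0.1667)·(-0.1667)) / 5 = 6.8333/5 = 1.3667

S is symmetric (S[j,i] = S[i,j]). Assembling:

S = [[4.9667, 0.9667],
 [0.9667, 1.3667]]


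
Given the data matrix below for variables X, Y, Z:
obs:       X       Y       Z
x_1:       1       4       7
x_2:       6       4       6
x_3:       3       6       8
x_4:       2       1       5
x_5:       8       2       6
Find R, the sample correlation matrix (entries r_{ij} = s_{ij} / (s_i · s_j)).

Step 1 — column means:
  mean(X) = (1 + 6 + 3 + 2 + 8) / 5 = 20/5 = 4
  mean(Y) = (4 + 4 + 6 + 1 + 2) / 5 = 17/5 = 3.4
  mean(Z) = (7 + 6 + 8 + 5 + 6) / 5 = 32/5 = 6.4

Step 2 — sample variances and covariances s[i,j] = (1/(n-1)) · Σ_k (x_{k,i} - mean_i) · (x_{k,j} - mean_j), with n-1 = 4:
  s[X,X] = ((-3)·(-3) + (2)·(2) + (-1)·(-1) + (-2)·(-2) + (4)·(4)) / 4 = 34/4 = 8.5
  s[X,Y] = ((-3)·(0.6) + (2)·(0.6) + (-1)·(2.6) + (-2)·(-2.4) + (4)·(-1.4)) / 4 = -4/4 = -1
  s[X,Z] = ((-3)·(0.6) + (2)·(-0.4) + (-1)·(1.6) + (-2)·(-1.4) + (4)·(-0.4)) / 4 = -3/4 = -0.75
  s[Y,Y] = ((0.6)·(0.6) + (0.6)·(0.6) + (2.6)·(2.6) + (-2.4)·(-2.4) + (-1.4)·(-1.4)) / 4 = 15.2/4 = 3.8
  s[Y,Z] = ((0.6)·(0.6) + (0.6)·(-0.4) + (2.6)·(1.6) + (-2.4)·(-1.4) + (-1.4)·(-0.4)) / 4 = 8.2/4 = 2.05
  s[Z,Z] = ((0.6)·(0.6) + (-0.4)·(-0.4) + (1.6)·(1.6) + (-1.4)·(-1.4) + (-0.4)·(-0.4)) / 4 = 5.2/4 = 1.3
  Sample standard deviations s_i = √(s[i,i]):
  s(X) = √(8.5) = 2.9155
  s(Y) = √(3.8) = 1.9494
  s(Z) = √(1.3) = 1.1402

Step 3 — r_{ij} = s_{ij} / (s_i · s_j):
  r[X,X] = 1 (diagonal).
  r[X,Y] = -1 / (2.9155 · 1.9494) = -1 / 5.6833 = -0.176
  r[X,Z] = -0.75 / (2.9155 · 1.1402) = -0.75 / 3.3242 = -0.2256
  r[Y,Y] = 1 (diagonal).
  r[Y,Z] = 2.05 / (1.9494 · 1.1402) = 2.05 / 2.2226 = 0.9223
  r[Z,Z] = 1 (diagonal).

R is symmetric with unit diagonal. Assembling:

R = [[1, -0.176, -0.2256],
 [-0.176, 1, 0.9223],
 [-0.2256, 0.9223, 1]]
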